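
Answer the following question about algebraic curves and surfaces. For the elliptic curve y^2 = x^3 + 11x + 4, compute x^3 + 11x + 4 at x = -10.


Compute x^3 + 11x + 4 at x = -10:
x^3 = (-10)^3 = -1000
11*x = 11*(-10) = -110
Sum: -1000 - 110 + 4 = -1106

-1106


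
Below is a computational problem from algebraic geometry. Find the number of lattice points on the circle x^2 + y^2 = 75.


Systematically check integer values of x where x^2 <= 75.
For each valid x, check if 75 - x^2 is a perfect square.
Total integer solutions found: 0

0


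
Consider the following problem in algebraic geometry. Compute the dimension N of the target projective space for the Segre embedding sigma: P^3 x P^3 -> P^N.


The Segre embedding maps P^m x P^n into P^N via
all products of coordinates from each factor.
N = (m+1)(n+1) - 1
N = (3+1)(3+1) - 1
N = 4*4 - 1
N = 16 - 1 = 15

15


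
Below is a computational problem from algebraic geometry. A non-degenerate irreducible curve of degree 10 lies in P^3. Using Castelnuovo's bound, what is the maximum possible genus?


Castelnuovo's bound: write d - 1 = m(r-1) + epsilon with 0 <= epsilon < r-1.
d - 1 = 10 - 1 = 9
r - 1 = 3 - 1 = 2
9 = 4*2 + 1, so m = 4, epsilon = 1
pi(d, r) = m(m-1)(r-1)/2 + m*epsilon
= 4*3*2/2 + 4*1
= 24/2 + 4
= 12 + 4 = 16

16


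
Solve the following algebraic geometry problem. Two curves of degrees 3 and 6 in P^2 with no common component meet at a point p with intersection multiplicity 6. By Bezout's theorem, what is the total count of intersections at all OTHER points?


By Bezout's theorem, the total intersection number is d1 * d2.
Total = 3 * 6 = 18
Intersection multiplicity at p = 6
Remaining intersections = 18 - 6 = 12

12


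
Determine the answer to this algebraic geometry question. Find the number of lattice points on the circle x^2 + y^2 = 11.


Systematically check integer values of x where x^2 <= 11.
For each valid x, check if 11 - x^2 is a perfect square.
Total integer solutions found: 0

0


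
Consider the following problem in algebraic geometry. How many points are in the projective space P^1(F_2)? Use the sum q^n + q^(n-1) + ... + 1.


P^1(F_2) has (q^(n+1) - 1)/(q - 1) points.
= 2^1 + 2^0
= 2 + 1
= 3

3


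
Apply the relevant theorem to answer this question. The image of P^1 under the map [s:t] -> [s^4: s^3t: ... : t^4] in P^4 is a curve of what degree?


The rational normal curve in P^4 is the image of P^1 under the 4-uple Veronese.
A general hyperplane in P^4 pulls back to a degree-4 form on P^1, which has 4 zeros,
so the curve meets a general hyperplane in 4 points. Degree = 4.

4


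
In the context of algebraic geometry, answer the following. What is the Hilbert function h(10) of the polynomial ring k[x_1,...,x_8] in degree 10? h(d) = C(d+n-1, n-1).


The Hilbert function for the polynomial ring in 8 variables is:
h(d) = C(d+n-1, n-1)
h(10) = C(10+8-1, 8-1) = C(17, 7)
= 17! / (7! * 10!)
= 19448

19448


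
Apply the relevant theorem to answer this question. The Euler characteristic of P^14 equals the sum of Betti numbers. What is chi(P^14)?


The complex projective space P^14 has one cell in each even real dimension 0, 2, ..., 28.
The cohomology groups are H^{2k}(P^14) = Z for k = 0,...,14, and 0 otherwise.
Euler characteristic = sum of Betti numbers = 1 per even-dimensional cohomology group.
chi(P^14) = 14 + 1 = 15

15


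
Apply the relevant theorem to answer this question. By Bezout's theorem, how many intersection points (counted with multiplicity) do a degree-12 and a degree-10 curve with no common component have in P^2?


Bezout's theorem states the intersection count equals the product of degrees.
Intersection count = 12 * 10 = 120

120


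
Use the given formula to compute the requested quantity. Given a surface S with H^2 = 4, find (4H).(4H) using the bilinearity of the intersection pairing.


Using bilinearity of the intersection pairing on a surface S:
(aH).(bH) = ab * (H.H)
We have H^2 = 4.
D.E = (4H).(4H) = 4*4*4
= 16*4
= 64

64


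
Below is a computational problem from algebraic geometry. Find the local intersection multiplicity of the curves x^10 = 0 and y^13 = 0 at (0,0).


The intersection multiplicity of V(x^a) and V(y^b) at the origin is:
I(O; V(x^10), V(y^13)) = dim_k(k[x,y]/(x^10, y^13))
A basis for k[x,y]/(x^10, y^13) is the set of monomials x^i * y^j
where 0 <= i < 10 and 0 <= j < 13.
The number of such monomials is 10 * 13 = 130

130


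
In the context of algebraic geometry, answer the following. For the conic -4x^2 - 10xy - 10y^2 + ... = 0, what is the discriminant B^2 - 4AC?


The discriminant of a conic Ax^2 + Bxy + Cy^2 + ... = 0 is B^2 - 4AC.
B^2 = (-10)^2 = 100
4AC = 4*(-4)*(-10) = 160
Discriminant = 100 - 160 = -60

-60


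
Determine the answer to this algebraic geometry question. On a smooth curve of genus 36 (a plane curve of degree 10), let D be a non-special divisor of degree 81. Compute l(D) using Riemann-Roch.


First, compute the genus of a smooth plane curve of degree 10:
g = (d-1)(d-2)/2 = (10-1)(10-2)/2 = 36
For a non-special divisor D (i.e., h^1(D) = 0), Riemann-Roch gives:
l(D) = deg(D) - g + 1
Since deg(D) = 81 >= 2g - 1 = 71, D is non-special.
l(D) = 81 - 36 + 1 = 46

46


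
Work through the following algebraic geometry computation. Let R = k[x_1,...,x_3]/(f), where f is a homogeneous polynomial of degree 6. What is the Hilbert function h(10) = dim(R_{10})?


For R = k[x_1,...,x_n]/(f) with f homogeneous of degree e:
The Hilbert series is (1 - t^e)/(1 - t)^n.
So h(d) = C(d+n-1, n-1) - C(d-e+n-1, n-1) for d >= e.
With n=3, e=6, d=10:
C(10+3-1, 3-1) = C(12, 2) = 66
C(10-6+3-1, 3-1) = C(6, 2) = 15
h(10) = 66 - 15 = 51

51


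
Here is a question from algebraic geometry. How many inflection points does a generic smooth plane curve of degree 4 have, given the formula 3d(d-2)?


For a general smooth plane curve C of degree d, the inflection points are
the intersection of C with its Hessian curve, which has degree 3(d-2).
By Bezout, the total intersection number is d * 3(d-2) = 4 * 6 = 24.
For a general curve every flex is ordinary, so each contributes
multiplicity 1 to C·Hess(C), and the number of distinct inflection
points is 3d(d-2).
Inflection points = 3*4*(4-2) = 3*4*2 = 24

24


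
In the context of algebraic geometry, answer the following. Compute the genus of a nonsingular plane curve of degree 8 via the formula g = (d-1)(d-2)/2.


Using the genus formula for smooth plane curves:
g = (d-1)(d-2)/2
g = (8-1)(8-2)/2
g = 7*6/2
g = 42/2 = 21

21


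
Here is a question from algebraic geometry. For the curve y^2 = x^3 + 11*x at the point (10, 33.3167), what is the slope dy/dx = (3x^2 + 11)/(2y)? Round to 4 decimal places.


Using implicit differentiation of y^2 = x^3 + 11*x:
2y * dy/dx = 3x^2 + 11
dy/dx = (3x^2 + 11)/(2y)
Numerator: 3*10^2 + 11 = 311
Denominator: 2*33.3167 = 66.6334
dy/dx = 311/66.6334 = 4.6673

4.6673


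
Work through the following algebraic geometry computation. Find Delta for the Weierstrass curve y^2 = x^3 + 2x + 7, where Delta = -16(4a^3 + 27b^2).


Compute each component:
4a^3 = 4*2^3 = 4*8 = 32
27b^2 = 27*7^2 = 27*49 = 1323
4a^3 + 27b^2 = 32 + 1323 = 1355
Delta = -16*1355 = -21680

-21680


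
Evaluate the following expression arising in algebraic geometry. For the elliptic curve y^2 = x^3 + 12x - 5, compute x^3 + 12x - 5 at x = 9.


Compute x^3 + 12x - 5 at x = 9:
x^3 = 9^3 = 729
12*x = 12*9 = 108
Sum: 729 + 108 - 5 = 832

832


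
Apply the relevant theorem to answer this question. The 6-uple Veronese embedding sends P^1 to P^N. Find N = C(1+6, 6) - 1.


The Veronese embedding v_d: P^n -> P^N maps each point to all
degree-d monomials in n+1 homogeneous coordinates.
N = C(n+d, d) - 1
N = C(1+6, 6) - 1
N = C(7, 6) - 1
C(7, 6) = 7
N = 7 - 1 = 6

6


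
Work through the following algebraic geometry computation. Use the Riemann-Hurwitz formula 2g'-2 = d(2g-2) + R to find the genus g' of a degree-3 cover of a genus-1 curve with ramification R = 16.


Riemann-Hurwitz formula: 2g' - 2 = d(2g - 2) + R
Given: d = 3, g = 1, R = 16
2g' - 2 = 3*(2*1 - 2) + 16
2g' - 2 = 3*0 + 16
2g' - 2 = 0 + 16 = 16
2g' = 18
g' = 9

9


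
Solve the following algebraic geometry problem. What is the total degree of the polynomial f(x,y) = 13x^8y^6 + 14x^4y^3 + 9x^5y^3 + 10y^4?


Examine each term for its total degree (sum of exponents).
  Term '13x^8y^6' has total degree 8+6 = 14.
  Term '14x^4y^3' has total degree 4+3 = 7.
  Term '9x^5y^3' has total degree 5+3 = 8.
  Term '10y^4' has total degree 0+4 = 4.
The maximum total degree among all terms is 14.

14


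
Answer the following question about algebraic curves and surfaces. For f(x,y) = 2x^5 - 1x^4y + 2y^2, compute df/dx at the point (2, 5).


df/dx = 5*2*x^4 + 4*(-1)*x^3*y
At (2,5): 5*2*2^4 + 4*(-1)*2^3*5
= 160 - 160
= 0

0


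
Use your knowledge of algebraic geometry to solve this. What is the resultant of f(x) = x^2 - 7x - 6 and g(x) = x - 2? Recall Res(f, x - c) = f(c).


For Res(f, x - c), we evaluate f at x = c.
f(2) = 2^2 - 7*2 - 6
= 4 - 14 - 6
= -10 - 6 = -16
Res(f, g) = -16

-16


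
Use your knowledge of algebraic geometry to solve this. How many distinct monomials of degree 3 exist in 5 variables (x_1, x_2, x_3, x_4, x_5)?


The number of degree-3 monomials in 5 variables is C(d+n-1, n-1).
= C(3+5-1, 5-1) = C(7, 4)
= 35

35


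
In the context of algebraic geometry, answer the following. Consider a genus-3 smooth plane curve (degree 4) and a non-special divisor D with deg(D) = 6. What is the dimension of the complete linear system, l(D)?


First, compute the genus of a smooth plane curve of degree 4:
g = (d-1)(d-2)/2 = (4-1)(4-2)/2 = 3
For a non-special divisor D (i.e., h^1(D) = 0), Riemann-Roch gives:
l(D) = deg(D) - g + 1
Since deg(D) = 6 >= 2g - 1 = 5, D is non-special.
l(D) = 6 - 3 + 1 = 4

4


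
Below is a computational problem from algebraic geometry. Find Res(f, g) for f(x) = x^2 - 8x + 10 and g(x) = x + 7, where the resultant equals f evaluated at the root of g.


For Res(f, x - c), we evaluate f at x = c.
f(-7) = (-7)^2 - 8*(-7) + 10
= 49 + 56 + 10
= 105 + 10 = 115
Res(f, g) = 115

115


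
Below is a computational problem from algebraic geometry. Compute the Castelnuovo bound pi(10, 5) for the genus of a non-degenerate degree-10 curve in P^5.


Castelnuovo's bound: write d - 1 = m(r-1) + epsilon with 0 <= epsilon < r-1.
d - 1 = 10 - 1 = 9
r - 1 = 5 - 1 = 4
9 = 2*4 + 1, so m = 2, epsilon = 1
pi(d, r) = m(m-1)(r-1)/2 + m*epsilon
= 2*1*4/2 + 2*1
= 8/2 + 2
= 4 + 2 = 6

6


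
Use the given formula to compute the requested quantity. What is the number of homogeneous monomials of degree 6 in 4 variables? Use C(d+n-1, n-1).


The number of degree-6 monomials in 4 variables is C(d+n-1, n-1).
= C(6+4-1, 4-1) = C(9, 3)
= 84

84


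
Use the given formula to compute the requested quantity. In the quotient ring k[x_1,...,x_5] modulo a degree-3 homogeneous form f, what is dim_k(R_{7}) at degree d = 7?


For R = k[x_1,...,x_n]/(f) with f homogeneous of degree e:
The Hilbert series is (1 - t^e)/(1 - t)^n.
So h(d) = C(d+n-1, n-1) - C(d-e+n-1, n-1) for d >= e.
With n=5, e=3, d=7:
C(7+5-1, 5-1) = C(11, 4) = 330
C(7-3+5-1, 5-1) = C(8, 4) = 70
h(7) = 330 - 70 = 260

260


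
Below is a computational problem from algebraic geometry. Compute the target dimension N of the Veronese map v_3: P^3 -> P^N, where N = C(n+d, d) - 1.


The Veronese embedding v_d: P^n -> P^N maps each point to all
degree-d monomials in n+1 homogeneous coordinates.
N = C(n+d, d) - 1
N = C(3+3, 3) - 1
N = C(6, 3) - 1
C(6, 3) = 20
N = 20 - 1 = 19

19


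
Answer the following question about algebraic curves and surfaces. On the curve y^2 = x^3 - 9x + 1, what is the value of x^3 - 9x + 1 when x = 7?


Compute x^3 - 9x + 1 at x = 7:
x^3 = 7^3 = 343
(-9)*x = (-9)*7 = -63
Sum: 343 - 63 + 1 = 281

281


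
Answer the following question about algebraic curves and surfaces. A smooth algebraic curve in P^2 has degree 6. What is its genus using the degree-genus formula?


Using the genus formula for smooth plane curves:
g = (d-1)(d-2)/2
g = (6-1)(6-2)/2
g = 5*4/2
g = 20/2 = 10

10


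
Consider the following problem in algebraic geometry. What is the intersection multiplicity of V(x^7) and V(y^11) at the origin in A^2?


The intersection multiplicity of V(x^a) and V(y^b) at the origin is:
I(O; V(x^7), V(y^11)) = dim_k(k[x,y]/(x^7, y^11))
A basis for k[x,y]/(x^7, y^11) is the set of monomials x^i * y^j
where 0 <= i < 7 and 0 <= j < 11.
The number of such monomials is 7 * 11 = 77

77


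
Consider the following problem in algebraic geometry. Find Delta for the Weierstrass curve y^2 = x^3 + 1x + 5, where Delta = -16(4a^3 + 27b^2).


Compute each component:
4a^3 = 4*1^3 = 4*1 = 4
27b^2 = 27*5^2 = 27*25 = 675
4a^3 + 27b^2 = 4 + 675 = 679
Delta = -16*679 = -10864

-10864


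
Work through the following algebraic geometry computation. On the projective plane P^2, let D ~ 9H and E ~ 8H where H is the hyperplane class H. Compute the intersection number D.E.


Using bilinearity of the intersection pairing on the projective plane P^2:
(aH).(bH) = ab * (H.H)
We have H^2 = 1 (Bezout).
D.E = (9H).(8H) = 9*8*1
= 72*1
= 72

72


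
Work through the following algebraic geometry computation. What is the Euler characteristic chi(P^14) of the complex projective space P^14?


The complex projective space P^14 has one cell in each even real dimension 0, 2, ..., 28.
The cohomology groups are H^{2k}(P^14) = Z for k = 0,...,14, and 0 otherwise.
Euler characteristic = sum of Betti numbers = 1 per even-dimensional cohomology group.
chi(P^14) = 14 + 1 = 15

15


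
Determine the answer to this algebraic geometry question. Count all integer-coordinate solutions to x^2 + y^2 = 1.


Systematically check integer values of x where x^2 <= 1.
For each valid x, check if 1 - x^2 is a perfect square.
x=0: 1 - 0 = 1, sqrt = 1 (valid)
x=1: 1 - 1 = 0, sqrt = 0 (valid)
Total integer solutions found: 4

4


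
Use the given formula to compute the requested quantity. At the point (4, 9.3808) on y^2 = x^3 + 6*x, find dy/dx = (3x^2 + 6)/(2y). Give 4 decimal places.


Using implicit differentiation of y^2 = x^3 + 6*x:
2y * dy/dx = 3x^2 + 6
dy/dx = (3x^2 + 6)/(2y)
Numerator: 3*4^2 + 6 = 54
Denominator: 2*9.3808 = 18.7616
dy/dx = 54/18.7616 = 2.8782

2.8782


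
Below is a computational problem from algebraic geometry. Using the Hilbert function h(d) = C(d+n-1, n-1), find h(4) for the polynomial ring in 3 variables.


The Hilbert function for the polynomial ring in 3 variables is:
h(d) = C(d+n-1, n-1)
h(4) = C(4+3-1, 3-1) = C(6, 2)
= 6! / (2! * 4!)
= 15

15


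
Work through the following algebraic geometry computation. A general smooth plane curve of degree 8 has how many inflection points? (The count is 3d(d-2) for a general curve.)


For a general smooth plane curve C of degree d, the inflection points are
the intersection of C with its Hessian curve, which has degree 3(d-2).
By Bezout, the total intersection number is d * 3(d-2) = 8 * 18 = 144.
For a general curve every flex is ordinary, so each contributes
multiplicity 1 to C·Hess(C), and the number of distinct inflection
points is 3d(d-2).
Inflection points = 3*8*(8-2) = 3*8*6 = 144

144


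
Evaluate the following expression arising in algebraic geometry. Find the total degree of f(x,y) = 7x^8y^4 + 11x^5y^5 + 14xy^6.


Examine each term for its total degree (sum of exponents).
  Term '7x^8y^4' has total degree 8+4 = 12.
  Term '11x^5y^5' has total degree 5+5 = 10.
  Term '14xy^6' has total degree 1+6 = 7.
The maximum total degree among all terms is 12.

12


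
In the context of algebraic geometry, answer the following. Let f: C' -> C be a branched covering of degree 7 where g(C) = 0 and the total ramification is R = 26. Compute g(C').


Riemann-Hurwitz formula: 2g' - 2 = d(2g - 2) + R
Given: d = 7, g = 0, R = 26
2g' - 2 = 7*(2*0 - 2) + 26
2g' - 2 = 7*(-2) + 26
2g' - 2 = -14 + 26 = 12
2g' = 14
g' = 7

7


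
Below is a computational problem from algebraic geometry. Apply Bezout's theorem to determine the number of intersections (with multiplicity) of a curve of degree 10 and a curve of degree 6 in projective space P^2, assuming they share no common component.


Bezout's theorem states the intersection count equals the product of degrees.
Intersection count = 10 * 6 = 60

60


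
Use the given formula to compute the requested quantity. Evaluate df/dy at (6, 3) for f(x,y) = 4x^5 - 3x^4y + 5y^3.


df/dy = (-3)*x^4 + 3*5*y^2
At (6,3): (-3)*6^4 + 3*5*3^2
= -3888 + 135
= -3753

-3753


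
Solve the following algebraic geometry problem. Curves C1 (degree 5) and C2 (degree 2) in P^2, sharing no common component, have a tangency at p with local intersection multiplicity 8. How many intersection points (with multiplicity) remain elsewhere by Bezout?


By Bezout's theorem, the total intersection number is d1 * d2.
Total = 5 * 2 = 10
Intersection multiplicity at p = 8
Remaining intersections = 10 - 8 = 2

2


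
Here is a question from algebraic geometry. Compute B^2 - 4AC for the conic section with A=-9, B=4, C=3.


The discriminant of a conic Ax^2 + Bxy + Cy^2 + ... = 0 is B^2 - 4AC.
B^2 = 4^2 = 16
4AC = 4*(-9)*3 = -108
Discriminant = 16 + 108 = 124

124


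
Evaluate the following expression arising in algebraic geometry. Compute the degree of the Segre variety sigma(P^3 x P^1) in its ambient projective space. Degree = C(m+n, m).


The degree of the Segre variety P^3 x P^1 is C(m+n, m).
= C(4, 3)
= 4

4


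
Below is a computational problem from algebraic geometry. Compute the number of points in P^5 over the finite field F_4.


P^5(F_4) has (q^(n+1) - 1)/(q - 1) points.
= 4^5 + 4^4 + 4^3 + 4^2 + 4^1 + 4^0
= 1024 + 256 + 64 + 16 + 4 + 1
= 1365

1365


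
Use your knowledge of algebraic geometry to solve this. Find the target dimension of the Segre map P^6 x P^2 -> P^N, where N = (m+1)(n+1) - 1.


The Segre embedding maps P^m x P^n into P^N via
all products of coordinates from each factor.
N = (m+1)(n+1) - 1
N = (6+1)(2+1) - 1
N = 7*3 - 1
N = 21 - 1 = 20

20


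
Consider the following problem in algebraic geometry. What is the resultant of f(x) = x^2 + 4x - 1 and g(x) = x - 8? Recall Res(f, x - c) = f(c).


For Res(f, x - c), we evaluate f at x = c.
f(8) = 8^2 + 4*8 - 1
= 64 + 32 - 1
= 96 - 1 = 95
Res(f, g) = 95

95


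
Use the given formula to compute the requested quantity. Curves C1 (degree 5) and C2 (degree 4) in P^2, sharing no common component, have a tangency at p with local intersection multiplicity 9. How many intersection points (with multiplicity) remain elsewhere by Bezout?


By Bezout's theorem, the total intersection number is d1 * d2.
Total = 5 * 4 = 20
Intersection multiplicity at p = 9
Remaining intersections = 20 - 9 = 11

11


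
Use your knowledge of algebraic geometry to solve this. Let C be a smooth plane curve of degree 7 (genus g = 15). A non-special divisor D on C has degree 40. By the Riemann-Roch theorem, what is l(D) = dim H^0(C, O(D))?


First, compute the genus of a smooth plane curve of degree 7:
g = (d-1)(d-2)/2 = (7-1)(7-2)/2 = 15
For a non-special divisor D (i.e., h^1(D) = 0), Riemann-Roch gives:
l(D) = deg(D) - g + 1
Since deg(D) = 40 >= 2g - 1 = 29, D is non-special.
l(D) = 40 - 15 + 1 = 26

26


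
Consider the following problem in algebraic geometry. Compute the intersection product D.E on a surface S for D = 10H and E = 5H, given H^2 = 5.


Using bilinearity of the intersection pairing on a surface S:
(aH).(bH) = ab * (H.H)
We have H^2 = 5.
D.E = (10H).(5H) = 10*5*5
= 50*5
= 250

250


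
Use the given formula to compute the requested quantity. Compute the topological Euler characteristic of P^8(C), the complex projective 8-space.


The complex projective space P^8 has one cell in each even real dimension 0, 2, ..., 16.
The cohomology groups are H^{2k}(P^8) = Z for k = 0,...,8, and 0 otherwise.
Euler characteristic = sum of Betti numbers = 1 per even-dimensional cohomology group.
chi(P^8) = 8 + 1 = 9

9


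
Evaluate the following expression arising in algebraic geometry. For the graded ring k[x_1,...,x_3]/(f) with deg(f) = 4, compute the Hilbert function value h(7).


For R = k[x_1,...,x_n]/(f) with f homogeneous of degree e:
The Hilbert series is (1 - t^e)/(1 - t)^n.
So h(d) = C(d+n-1, n-1) - C(d-e+n-1, n-1) for d >= e.
With n=3, e=4, d=7:
C(7+3-1, 3-1) = C(9, 2) = 36
C(7-4+3-1, 3-1) = C(5, 2) = 10
h(7) = 36 - 10 = 26

26


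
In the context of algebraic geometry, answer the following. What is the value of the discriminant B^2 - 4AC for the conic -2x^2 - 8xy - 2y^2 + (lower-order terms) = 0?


The discriminant of a conic Ax^2 + Bxy + Cy^2 + ... = 0 is B^2 - 4AC.
B^2 = (-8)^2 = 64
4AC = 4*(-2)*(-2) = 16
Discriminant = 64 - 16 = 48

48


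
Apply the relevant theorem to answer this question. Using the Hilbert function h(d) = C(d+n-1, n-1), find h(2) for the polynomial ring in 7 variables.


The Hilbert function for the polynomial ring in 7 variables is:
h(d) = C(d+n-1, n-1)
h(2) = C(2+7-1, 7-1) = C(8, 6)
= 8! / (6! * 2!)
= 28

28


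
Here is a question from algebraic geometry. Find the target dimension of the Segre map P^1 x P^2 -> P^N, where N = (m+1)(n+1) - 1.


The Segre embedding maps P^m x P^n into P^N via
all products of coordinates from each factor.
N = (m+1)(n+1) - 1
N = (1+1)(2+1) - 1
N = 2*3 - 1
N = 6 - 1 = 5

5


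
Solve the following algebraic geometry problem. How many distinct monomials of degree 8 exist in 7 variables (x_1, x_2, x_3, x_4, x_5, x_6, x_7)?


The number of degree-8 monomials in 7 variables is C(d+n-1, n-1).
= C(8+7-1, 7-1) = C(14, 6)
= 3003

3003


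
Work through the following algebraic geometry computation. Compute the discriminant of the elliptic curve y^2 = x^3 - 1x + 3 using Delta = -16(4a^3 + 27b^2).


Compute each component:
4a^3 = 4*(-1)^3 = 4*(-1) = -4
27b^2 = 27*3^2 = 27*9 = 243
4a^3 + 27b^2 = -4 + 243 = 239
Delta = -16*239 = -3824

-3824


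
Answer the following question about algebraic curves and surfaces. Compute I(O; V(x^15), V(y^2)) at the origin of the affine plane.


The intersection multiplicity of V(x^a) and V(y^b) at the origin is:
I(O; V(x^15), V(y^2)) = dim_k(k[x,y]/(x^15, y^2))
A basis for k[x,y]/(x^15, y^2) is the set of monomials x^i * y^j
where 0 <= i < 15 and 0 <= j < 2.
The number of such monomials is 15 * 2 = 30

30


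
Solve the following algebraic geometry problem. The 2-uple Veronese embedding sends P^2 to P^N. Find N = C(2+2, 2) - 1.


The Veronese embedding v_d: P^n -> P^N maps each point to all
degree-d monomials in n+1 homogeneous coordinates.
N = C(n+d, d) - 1
N = C(2+2, 2) - 1
N = C(4, 2) - 1
C(4, 2) = 6
N = 6 - 1 = 5

5


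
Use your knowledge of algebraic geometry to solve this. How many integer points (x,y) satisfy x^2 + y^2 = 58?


Systematically check integer values of x where x^2 <= 58.
For each valid x, check if 58 - x^2 is a perfect square.
x=3: 58 - 9 = 49, sqrt = 7 (valid)
x=7: 58 - 49 = 9, sqrt = 3 (valid)
Total integer solutions found: 8

8


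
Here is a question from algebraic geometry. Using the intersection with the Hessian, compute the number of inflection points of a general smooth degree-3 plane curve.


For a general smooth plane curve C of degree d, the inflection points are
the intersection of C with its Hessian curve, which has degree 3(d-2).
By Bezout, the total intersection number is d * 3(d-2) = 3 * 3 = 9.
For a general curve every flex is ordinary, so each contributes
multiplicity 1 to C·Hess(C), and the number of distinct inflection
points is 3d(d-2).
Inflection points = 3*3*(3-2) = 3*3*1 = 9

9


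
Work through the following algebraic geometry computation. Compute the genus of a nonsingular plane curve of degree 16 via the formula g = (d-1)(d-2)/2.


Using the genus formula for smooth plane curves:
g = (d-1)(d-2)/2
g = (16-1)(16-2)/2
g = 15*14/2
g = 210/2 = 105

105


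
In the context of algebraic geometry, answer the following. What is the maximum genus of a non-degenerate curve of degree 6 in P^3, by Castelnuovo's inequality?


Castelnuovo's bound: write d - 1 = m(r-1) + epsilon with 0 <= epsilon < r-1.
d - 1 = 6 - 1 = 5
r - 1 = 3 - 1 = 2
5 = 2*2 + 1, so m = 2, epsilon = 1
pi(d, r) = m(m-1)(r-1)/2 + m*epsilon
= 2*1*2/2 + 2*1
= 4/2 + 2
= 2 + 2 = 4

4


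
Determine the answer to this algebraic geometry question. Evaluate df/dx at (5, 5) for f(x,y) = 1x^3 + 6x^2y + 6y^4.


df/dx = 3*1*x^2 + 2*6*x^1*y
At (5,5): 3*1*5^2 + 2*6*5^1*5
= 75 + 300
= 375

375


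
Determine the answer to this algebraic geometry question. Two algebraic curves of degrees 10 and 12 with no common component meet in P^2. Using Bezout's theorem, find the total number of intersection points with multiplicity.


Bezout's theorem states the intersection count equals the product of degrees.
Intersection count = 10 * 12 = 120

120


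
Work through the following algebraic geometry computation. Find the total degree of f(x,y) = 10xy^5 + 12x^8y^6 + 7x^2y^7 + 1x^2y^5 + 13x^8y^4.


Examine each term for its total degree (sum of exponents).
  Term '10xy^5' has total degree 1+5 = 6.
  Term '12x^8y^6' has total degree 8+6 = 14.
  Term '7x^2y^7' has total degree 2+7 = 9.
  Term '1x^2y^5' has total degree 2+5 = 7.
  Term '13x^8y^4' has total degree 8+4 = 12.
The maximum total degree among all terms is 14.

14


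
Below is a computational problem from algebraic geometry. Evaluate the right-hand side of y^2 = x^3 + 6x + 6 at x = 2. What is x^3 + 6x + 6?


Compute x^3 + 6x + 6 at x = 2:
x^3 = 2^3 = 8
6*x = 6*2 = 12
Sum: 8 + 12 + 6 = 26

26


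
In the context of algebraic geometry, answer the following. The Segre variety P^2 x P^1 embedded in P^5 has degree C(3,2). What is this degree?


The degree of the Segre variety P^2 x P^1 is C(m+n, m).
= C(3, 2)
= 3

3


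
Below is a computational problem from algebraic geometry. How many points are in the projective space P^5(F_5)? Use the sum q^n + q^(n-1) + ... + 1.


P^5(F_5) has (q^(n+1) - 1)/(q - 1) points.
= 5^5 + 5^4 + 5^3 + 5^2 + 5^1 + 5^0
= 3125 + 625 + 125 + 25 + 5 + 1
= 3906

3906


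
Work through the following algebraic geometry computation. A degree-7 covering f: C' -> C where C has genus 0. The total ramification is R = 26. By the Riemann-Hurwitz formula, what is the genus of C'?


Riemann-Hurwitz formula: 2g' - 2 = d(2g - 2) + R
Given: d = 7, g = 0, R = 26
2g' - 2 = 7*(2*0 - 2) + 26
2g' - 2 = 7*(-2) + 26
2g' - 2 = -14 + 26 = 12
2g' = 14
g' = 7

7


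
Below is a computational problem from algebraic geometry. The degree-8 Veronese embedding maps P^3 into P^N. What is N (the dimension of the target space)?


The Veronese embedding v_d: P^n -> P^N maps each point to all
degree-d monomials in n+1 homogeneous coordinates.
N = C(n+d, d) - 1
N = C(3+8, 8) - 1
N = C(11, 8) - 1
C(11, 8) = 165
N = 165 - 1 = 164

164


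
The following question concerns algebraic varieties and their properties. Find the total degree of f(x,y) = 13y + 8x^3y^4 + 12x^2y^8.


Examine each term for its total degree (sum of exponents).
  Term '13y' has total degree 0+1 = 1.
  Term '8x^3y^4' has total degree 3+4 = 7.
  Term '12x^2y^8' has total degree 2+8 = 10.
The maximum total degree among all terms is 10.

10


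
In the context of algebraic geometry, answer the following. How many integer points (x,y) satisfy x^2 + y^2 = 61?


Systematically check integer values of x where x^2 <= 61.
For each valid x, check if 61 - x^2 is a perfect square.
x=5: 61 - 25 = 36, sqrt = 6 (valid)
x=6: 61 - 36 = 25, sqrt = 5 (valid)
Total integer solutions found: 8

8


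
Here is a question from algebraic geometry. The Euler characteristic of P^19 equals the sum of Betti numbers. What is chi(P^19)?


The complex projective space P^19 has one cell in each even real dimension 0, 2, ..., 38.
The cohomology groups are H^{2k}(P^19) = Z for k = 0,...,19, and 0 otherwise.
Euler characteristic = sum of Betti numbers = 1 per even-dimensional cohomology group.
chi(P^19) = 19 + 1 = 20

20


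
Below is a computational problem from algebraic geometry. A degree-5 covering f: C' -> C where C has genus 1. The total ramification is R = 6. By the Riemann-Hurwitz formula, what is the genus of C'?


Riemann-Hurwitz formula: 2g' - 2 = d(2g - 2) + R
Given: d = 5, g = 1, R = 6
2g' - 2 = 5*(2*1 - 2) + 6
2g' - 2 = 5*0 + 6
2g' - 2 = 0 + 6 = 6
2g' = 8
g' = 4

4


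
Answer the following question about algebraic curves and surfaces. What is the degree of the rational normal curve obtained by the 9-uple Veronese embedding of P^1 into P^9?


The rational normal curve in P^9 is the image of P^1 under the 9-uple Veronese.
A general hyperplane in P^9 pulls back to a degree-9 form on P^1, which has 9 zeros,
so the curve meets a general hyperplane in 9 points. Degree = 9.

9


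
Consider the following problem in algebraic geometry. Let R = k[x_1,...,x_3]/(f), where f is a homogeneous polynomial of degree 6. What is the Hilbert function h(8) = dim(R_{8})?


For R = k[x_1,...,x_n]/(f) with f homogeneous of degree e:
The Hilbert series is (1 - t^e)/(1 - t)^n.
So h(d) = C(d+n-1, n-1) - C(d-e+n-1, n-1) for d >= e.
With n=3, e=6, d=8:
C(8+3-1, 3-1) = C(10, 2) = 45
C(8-6+3-1, 3-1) = C(4, 2) = 6
h(8) = 45 - 6 = 39

39


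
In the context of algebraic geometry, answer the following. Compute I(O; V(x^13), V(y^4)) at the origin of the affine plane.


The intersection multiplicity of V(x^a) and V(y^b) at the origin is:
I(O; V(x^13), V(y^4)) = dim_k(k[x,y]/(x^13, y^4))
A basis for k[x,y]/(x^13, y^4) is the set of monomials x^i * y^j
where 0 <= i < 13 and 0 <= j < 4.
The number of such monomials is 13 * 4 = 52

52


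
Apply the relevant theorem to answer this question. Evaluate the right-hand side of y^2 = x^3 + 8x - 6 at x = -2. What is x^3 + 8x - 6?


Compute x^3 + 8x - 6 at x = -2:
x^3 = (-2)^3 = -8
8*x = 8*(-2) = -16
Sum: -8 - 16 - 6 = -30

-30


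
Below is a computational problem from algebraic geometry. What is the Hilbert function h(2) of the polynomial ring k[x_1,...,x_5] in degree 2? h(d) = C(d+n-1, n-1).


The Hilbert function for the polynomial ring in 5 variables is:
h(d) = C(d+n-1, n-1)
h(2) = C(2+5-1, 5-1) = C(6, 4)
= 6! / (4! * 2!)
= 15

15


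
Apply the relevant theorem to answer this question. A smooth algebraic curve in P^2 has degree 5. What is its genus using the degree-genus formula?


Using the genus formula for smooth plane curves:
g = (d-1)(d-2)/2
g = (5-1)(5-2)/2
g = 4*3/2
g = 12/2 = 6

6


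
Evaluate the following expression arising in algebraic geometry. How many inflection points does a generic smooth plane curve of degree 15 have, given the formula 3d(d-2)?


For a general smooth plane curve C of degree d, the inflection points are
the intersection of C with its Hessian curve, which has degree 3(d-2).
By Bezout, the total intersection number is d * 3(d-2) = 15 * 39 = 585.
For a general curve every flex is ordinary, so each contributes
multiplicity 1 to C·Hess(C), and the number of distinct inflection
points is 3d(d-2).
Inflection points = 3*15*(15-2) = 3*15*13 = 585

585


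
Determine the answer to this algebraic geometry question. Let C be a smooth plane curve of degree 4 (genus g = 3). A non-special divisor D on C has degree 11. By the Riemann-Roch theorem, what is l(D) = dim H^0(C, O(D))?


First, compute the genus of a smooth plane curve of degree 4:
g = (d-1)(d-2)/2 = (4-1)(4-2)/2 = 3
For a non-special divisor D (i.e., h^1(D) = 0), Riemann-Roch gives:
l(D) = deg(D) - g + 1
Since deg(D) = 11 >= 2g - 1 = 5, D is non-special.
l(D) = 11 - 3 + 1 = 9

9


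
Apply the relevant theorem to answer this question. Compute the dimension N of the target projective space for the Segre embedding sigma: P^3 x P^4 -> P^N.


The Segre embedding maps P^m x P^n into P^N via
all products of coordinates from each factor.
N = (m+1)(n+1) - 1
N = (3+1)(4+1) - 1
N = 4*5 - 1
N = 20 - 1 = 19

19


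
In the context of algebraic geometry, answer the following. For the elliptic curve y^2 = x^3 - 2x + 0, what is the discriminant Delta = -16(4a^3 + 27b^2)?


Compute each component:
4a^3 = 4*(-2)^3 = 4*(-8) = -32
27b^2 = 27*0^2 = 27*0 = 0
4a^3 + 27b^2 = -32 + 0 = -32
Delta = -16*(-32) = 512

512


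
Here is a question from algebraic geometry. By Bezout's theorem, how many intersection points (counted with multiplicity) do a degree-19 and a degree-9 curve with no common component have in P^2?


Bezout's theorem states the intersection count equals the product of degrees.
Intersection count = 19 * 9 = 171

171


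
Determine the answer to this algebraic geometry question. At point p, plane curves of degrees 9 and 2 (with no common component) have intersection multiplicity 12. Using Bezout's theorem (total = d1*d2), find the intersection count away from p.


By Bezout's theorem, the total intersection number is d1 * d2.
Total = 9 * 2 = 18
Intersection multiplicity at p = 12
Remaining intersections = 18 - 12 = 6

6


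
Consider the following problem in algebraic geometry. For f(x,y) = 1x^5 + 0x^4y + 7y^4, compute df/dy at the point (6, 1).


df/dy = 0*x^4 + 4*7*y^3
At (6,1): 0*6^4 + 4*7*1^3
= 0 + 28
= 28

28


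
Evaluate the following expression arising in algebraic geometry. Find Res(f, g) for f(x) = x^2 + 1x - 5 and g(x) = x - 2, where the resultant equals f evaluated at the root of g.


For Res(f, x - c), we evaluate f at x = c.
f(2) = 2^2 + 1*2 - 5
= 4 + 2 - 5
= 6 - 5 = 1
Res(f, g) = 1

1


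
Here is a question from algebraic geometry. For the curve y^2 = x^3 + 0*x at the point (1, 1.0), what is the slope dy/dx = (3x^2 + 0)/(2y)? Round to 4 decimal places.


Using implicit differentiation of y^2 = x^3 + 0*x:
2y * dy/dx = 3x^2 + 0
dy/dx = (3x^2 + 0)/(2y)
Numerator: 3*1^2 + 0 = 3
Denominator: 2*1.0 = 2.0
dy/dx = 3/2.0 = 1.5000

1.5000


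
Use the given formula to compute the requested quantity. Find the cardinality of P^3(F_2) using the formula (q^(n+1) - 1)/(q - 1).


P^3(F_2) has (q^(n+1) - 1)/(q - 1) points.
= 2^3 + 2^2 + 2^1 + 2^0
= 8 + 4 + 2 + 1
= 15

15


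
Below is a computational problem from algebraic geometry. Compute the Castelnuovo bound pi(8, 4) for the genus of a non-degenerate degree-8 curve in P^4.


Castelnuovo's bound: write d - 1 = m(r-1) + epsilon with 0 <= epsilon < r-1.
d - 1 = 8 - 1 = 7
r - 1 = 4 - 1 = 3
7 = 2*3 + 1, so m = 2, epsilon = 1
pi(d, r) = m(m-1)(r-1)/2 + m*epsilon
= 2*1*3/2 + 2*1
= 6/2 + 2
= 3 + 2 = 5

5


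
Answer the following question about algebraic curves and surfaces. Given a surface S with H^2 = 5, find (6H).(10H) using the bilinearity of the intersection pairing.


Using bilinearity of the intersection pairing on a surface S:
(aH).(bH) = ab * (H.H)
We have H^2 = 5.
D.E = (6H).(10H) = 6*10*5
= 60*5
= 300

300


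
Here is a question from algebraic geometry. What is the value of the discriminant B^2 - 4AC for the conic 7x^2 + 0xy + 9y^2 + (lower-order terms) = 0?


The discriminant of a conic Ax^2 + Bxy + Cy^2 + ... = 0 is B^2 - 4AC.
B^2 = 0^2 = 0
4AC = 4*7*9 = 252
Discriminant = 0 - 252 = -252

-252


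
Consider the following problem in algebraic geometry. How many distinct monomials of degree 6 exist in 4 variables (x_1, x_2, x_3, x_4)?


The number of degree-6 monomials in 4 variables is C(d+n-1, n-1).
= C(6+4-1, 4-1) = C(9, 3)
= 84

84


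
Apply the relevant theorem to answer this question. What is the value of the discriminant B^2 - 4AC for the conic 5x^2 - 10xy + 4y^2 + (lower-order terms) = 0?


The discriminant of a conic Ax^2 + Bxy + Cy^2 + ... = 0 is B^2 - 4AC.
B^2 = (-10)^2 = 100
4AC = 4*5*4 = 80
Discriminant = 100 - 80 = 20

20


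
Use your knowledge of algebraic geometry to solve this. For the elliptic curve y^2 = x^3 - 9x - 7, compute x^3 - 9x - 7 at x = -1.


Compute x^3 - 9x - 7 at x = -1:
x^3 = (-1)^3 = -1
(-9)*x = (-9)*(-1) = 9
Sum: -1 + 9 - 7 = 1

1


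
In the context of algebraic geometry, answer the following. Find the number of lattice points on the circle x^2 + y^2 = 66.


Systematically check integer values of x where x^2 <= 66.
For each valid x, check if 66 - x^2 is a perfect square.
Total integer solutions found: 0

0


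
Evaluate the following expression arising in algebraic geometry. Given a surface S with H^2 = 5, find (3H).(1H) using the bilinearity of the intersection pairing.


Using bilinearity of the intersection pairing on a surface S:
(aH).(bH) = ab * (H.H)
We have H^2 = 5.
D.E = (3H).(1H) = 3*1*5
= 3*5
= 15

15


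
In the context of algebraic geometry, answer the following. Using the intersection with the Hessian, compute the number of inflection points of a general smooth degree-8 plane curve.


For a general smooth plane curve C of degree d, the inflection points are
the intersection of C with its Hessian curve, which has degree 3(d-2).
By Bezout, the total intersection number is d * 3(d-2) = 8 * 18 = 144.
For a general curve every flex is ordinary, so each contributes
multiplicity 1 to C·Hess(C), and the number of distinct inflection
points is 3d(d-2).
Inflection points = 3*8*(8-2) = 3*8*6 = 144

144


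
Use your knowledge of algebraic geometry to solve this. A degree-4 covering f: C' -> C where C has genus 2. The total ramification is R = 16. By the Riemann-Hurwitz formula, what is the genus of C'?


Riemann-Hurwitz formula: 2g' - 2 = d(2g - 2) + R
Given: d = 4, g = 2, R = 16
2g' - 2 = 4*(2*2 - 2) + 16
2g' - 2 = 4*2 + 16
2g' - 2 = 8 + 16 = 24
2g' = 26
g' = 13

13


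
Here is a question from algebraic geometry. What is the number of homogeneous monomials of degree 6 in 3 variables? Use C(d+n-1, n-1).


The number of degree-6 monomials in 3 variables is C(d+n-1, n-1).
= C(6+3-1, 3-1) = C(8, 2)
= 28

28


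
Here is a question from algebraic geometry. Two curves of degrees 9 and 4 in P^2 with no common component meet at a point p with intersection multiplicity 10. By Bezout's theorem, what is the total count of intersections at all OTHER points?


By Bezout's theorem, the total intersection number is d1 * d2.
Total = 9 * 4 = 36
Intersection multiplicity at p = 10
Remaining intersections = 36 - 10 = 26

26


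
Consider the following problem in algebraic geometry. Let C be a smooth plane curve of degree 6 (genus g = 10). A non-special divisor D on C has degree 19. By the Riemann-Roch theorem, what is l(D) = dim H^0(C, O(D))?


First, compute the genus of a smooth plane curve of degree 6:
g = (d-1)(d-2)/2 = (6-1)(6-2)/2 = 10
For a non-special divisor D (i.e., h^1(D) = 0), Riemann-Roch gives:
l(D) = deg(D) - g + 1
Since deg(D) = 19 >= 2g - 1 = 19, D is non-special.
l(D) = 19 - 10 + 1 = 10

10


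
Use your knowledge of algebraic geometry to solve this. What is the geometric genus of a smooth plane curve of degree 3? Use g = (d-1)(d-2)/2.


Using the genus formula for smooth plane curves:
g = (d-1)(d-2)/2
g = (3-1)(3-2)/2
g = 2*1/2
g = 2/2 = 1

1


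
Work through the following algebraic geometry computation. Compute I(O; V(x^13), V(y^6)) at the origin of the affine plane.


The intersection multiplicity of V(x^a) and V(y^b) at the origin is:
I(O; V(x^13), V(y^6)) = dim_k(k[x,y]/(x^13, y^6))
A basis for k[x,y]/(x^13, y^6) is the set of monomials x^i * y^j
where 0 <= i < 13 and 0 <= j < 6.
The number of such monomials is 13 * 6 = 78

78


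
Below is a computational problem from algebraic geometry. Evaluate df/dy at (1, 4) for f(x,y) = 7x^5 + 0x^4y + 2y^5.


df/dy = 0*x^4 + 5*2*y^4
At (1,4): 0*1^4 + 5*2*4^4
= 0 + 2560
= 2560

2560


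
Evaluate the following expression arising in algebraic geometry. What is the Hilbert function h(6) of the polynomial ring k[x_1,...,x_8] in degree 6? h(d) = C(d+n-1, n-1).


The Hilbert function for the polynomial ring in 8 variables is:
h(d) = C(d+n-1, n-1)
h(6) = C(6+8-1, 8-1) = C(13, 7)
= 13! / (7! * 6!)
= 1716

1716


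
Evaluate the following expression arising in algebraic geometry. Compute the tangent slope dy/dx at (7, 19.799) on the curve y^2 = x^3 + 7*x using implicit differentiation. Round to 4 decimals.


Using implicit differentiation of y^2 = x^3 + 7*x:
2y * dy/dx = 3x^2 + 7
dy/dx = (3x^2 + 7)/(2y)
Numerator: 3*7^2 + 7 = 154
Denominator: 2*19.799 = 39.598
dy/dx = 154/39.598 = 3.8891

3.8891
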